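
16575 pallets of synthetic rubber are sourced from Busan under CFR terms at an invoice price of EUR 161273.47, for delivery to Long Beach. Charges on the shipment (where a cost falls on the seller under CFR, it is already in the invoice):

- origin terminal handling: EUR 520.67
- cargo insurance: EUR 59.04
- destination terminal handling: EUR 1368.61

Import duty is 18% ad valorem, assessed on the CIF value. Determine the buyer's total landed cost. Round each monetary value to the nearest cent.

CFR: the seller pays costs through ocean freight to the destination port, but not insurance.
Already in the invoice (seller's account under CFR): origin terminal — exclude.
CIF value = CFR price + insurance = 161273.47 + 59.04 = 161332.51
Import duty = 161332.51 × 18% = 29039.85
Buyer bears: insurance 59.04 + destination terminal 1368.61 + duty 29039.85 = 30467.50
Landed cost = invoice 161273.47 + 30467.50 = 191740.97

Total landed cost: EUR 191740.97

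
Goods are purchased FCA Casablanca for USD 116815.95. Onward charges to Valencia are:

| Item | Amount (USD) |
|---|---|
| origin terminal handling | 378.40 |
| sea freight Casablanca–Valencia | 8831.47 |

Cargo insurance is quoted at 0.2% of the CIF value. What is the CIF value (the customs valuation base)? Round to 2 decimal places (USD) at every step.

CIF value: USD 126278.38

Let C be the CIF value. C = FCA price + pre-shipment costs + freight + 0.2% × C
C − 0.2% × C = 116815.95 + 378.40 + 8831.47
0.998 × C = 126025.82
C = 126025.82 / 0.998 = 126278.38
Insurance premium = 0.2% × 126278.38 = 252.56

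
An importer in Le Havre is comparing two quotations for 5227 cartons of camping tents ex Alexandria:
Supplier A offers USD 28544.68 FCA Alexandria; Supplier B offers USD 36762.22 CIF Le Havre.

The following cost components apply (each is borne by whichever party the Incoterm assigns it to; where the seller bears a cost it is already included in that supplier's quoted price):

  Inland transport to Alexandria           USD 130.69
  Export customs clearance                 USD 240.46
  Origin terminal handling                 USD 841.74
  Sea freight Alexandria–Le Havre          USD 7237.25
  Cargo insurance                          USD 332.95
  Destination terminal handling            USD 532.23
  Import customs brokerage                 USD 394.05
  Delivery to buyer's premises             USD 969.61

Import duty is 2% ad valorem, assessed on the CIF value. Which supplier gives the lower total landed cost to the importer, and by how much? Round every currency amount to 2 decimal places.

Supplier B is cheaper by USD 198.29

Supplier A (FCA):
CIF value = FCA price + origin terminal + freight + insurance = 28544.68 + 841.74 + 7237.25 + 332.95 = 36956.62
Import duty = 36956.62 × 2% = 739.13
Buyer bears (A): 841.74 + 7237.25 + 332.95 + 532.23 + 394.05 + 969.61 = 10307.83
Landed cost (A) = invoice 28544.68 + 10307.83 + duty 739.13 = 39591.64
Supplier B (CIF):
The CIF price already equals the CIF value: 36762.22
Import duty = 36762.22 × 2% = 735.24
Buyer bears (B): 532.23 + 394.05 + 969.61 = 1895.89
Landed cost (B) = invoice 36762.22 + 1895.89 + duty 735.24 = 39393.35
Difference = |39591.64 − 39393.35| = 198.29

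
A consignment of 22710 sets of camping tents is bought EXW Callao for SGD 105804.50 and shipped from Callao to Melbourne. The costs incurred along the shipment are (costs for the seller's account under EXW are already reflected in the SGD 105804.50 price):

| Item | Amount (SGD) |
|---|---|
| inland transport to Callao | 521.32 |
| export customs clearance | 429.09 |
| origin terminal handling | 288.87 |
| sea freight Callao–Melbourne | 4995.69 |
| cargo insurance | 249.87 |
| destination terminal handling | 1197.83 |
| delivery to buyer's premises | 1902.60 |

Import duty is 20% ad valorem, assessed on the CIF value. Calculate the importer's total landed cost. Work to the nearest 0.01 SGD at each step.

EXW: the seller makes goods available at their premises; the buyer bears all onward costs.
CIF value = EXW price + inland to port + export clearance + origin terminal + freight + insurance = 105804.50 + 521.32 + 429.09 + 288.87 + 4995.69 + 249.87 = 112289.34
Import duty = 112289.34 × 20% = 22457.87
Buyer bears: inland to port 521.32 + export clearance 429.09 + origin terminal 288.87 + freight 4995.69 + insurance 249.87 + destination terminal 1197.83 + delivery 1902.60 + duty 22457.87 = 32043.14
Landed cost = invoice 105804.50 + 32043.14 = 137847.64

Total landed cost: SGD 137847.64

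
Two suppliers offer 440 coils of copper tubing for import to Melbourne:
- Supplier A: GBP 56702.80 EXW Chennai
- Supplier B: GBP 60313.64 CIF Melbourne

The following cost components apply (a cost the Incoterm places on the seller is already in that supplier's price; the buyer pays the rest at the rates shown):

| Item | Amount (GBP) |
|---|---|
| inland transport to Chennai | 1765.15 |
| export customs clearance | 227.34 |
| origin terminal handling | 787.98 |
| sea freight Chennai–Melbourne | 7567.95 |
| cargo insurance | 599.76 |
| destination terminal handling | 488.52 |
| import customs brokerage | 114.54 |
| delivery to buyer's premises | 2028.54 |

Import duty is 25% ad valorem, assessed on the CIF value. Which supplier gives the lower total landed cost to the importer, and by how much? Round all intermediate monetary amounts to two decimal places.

Supplier A (EXW):
CIF value = EXW price + inland to port + export clearance + origin terminal + freight + insurance = 56702.80 + 1765.15 + 227.34 + 787.98 + 7567.95 + 599.76 = 67650.98
Import duty = 67650.98 × 25% = 16912.75
Buyer bears (A): 1765.15 + 227.34 + 787.98 + 7567.95 + 599.76 + 488.52 + 114.54 + 2028.54 = 13579.78
Landed cost (A) = invoice 56702.80 + 13579.78 + duty 16912.75 = 87195.33
Supplier B (CIF):
The CIF price already equals the CIF value: 60313.64
Import duty = 60313.64 × 25% = 15078.41
Buyer bears (B): 488.52 + 114.54 + 2028.54 = 2631.60
Landed cost (B) = invoice 60313.64 + 2631.60 + duty 15078.41 = 78023.65
Difference = |87195.33 − 78023.65| = 9171.68

Supplier B is cheaper by GBP 9171.68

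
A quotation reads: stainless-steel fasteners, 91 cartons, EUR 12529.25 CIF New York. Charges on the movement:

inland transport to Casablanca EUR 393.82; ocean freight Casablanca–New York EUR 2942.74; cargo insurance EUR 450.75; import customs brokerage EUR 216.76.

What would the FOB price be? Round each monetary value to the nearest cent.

FOB price: EUR 9135.76

Not relevant to the conversion: inland to port — on the seller under both CIF and FOB; already in the CIF price and stays in the FOB price. brokerage — on the buyer under both terms; not part of either seller's price.
From CIF to FOB, the seller no longer bears: freight, insurance.
FOB price = 12529.25 − 2942.74 − 450.75 = 9135.76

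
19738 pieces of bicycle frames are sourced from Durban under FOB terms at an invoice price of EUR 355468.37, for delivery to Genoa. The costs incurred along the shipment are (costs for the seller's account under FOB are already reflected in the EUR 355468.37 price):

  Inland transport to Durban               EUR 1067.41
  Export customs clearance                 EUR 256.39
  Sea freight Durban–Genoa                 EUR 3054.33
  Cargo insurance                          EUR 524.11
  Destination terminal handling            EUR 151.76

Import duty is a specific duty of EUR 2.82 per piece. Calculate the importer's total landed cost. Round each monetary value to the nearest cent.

Total landed cost: EUR 414859.73

FOB: the seller bears costs until goods are on board at the origin port; the buyer bears freight, insurance and all costs thereafter.
Already in the invoice (seller's account under FOB): inland to port, export clearance — exclude.
CIF value = FOB price + freight + insurance = 355468.37 + 3054.33 + 524.11 = 359046.81
Import duty = 19738 × 2.82 = 55661.16
Buyer bears: freight 3054.33 + insurance 524.11 + destination terminal 151.76 + duty 55661.16 = 59391.36
Landed cost = invoice 355468.37 + 59391.36 = 414859.73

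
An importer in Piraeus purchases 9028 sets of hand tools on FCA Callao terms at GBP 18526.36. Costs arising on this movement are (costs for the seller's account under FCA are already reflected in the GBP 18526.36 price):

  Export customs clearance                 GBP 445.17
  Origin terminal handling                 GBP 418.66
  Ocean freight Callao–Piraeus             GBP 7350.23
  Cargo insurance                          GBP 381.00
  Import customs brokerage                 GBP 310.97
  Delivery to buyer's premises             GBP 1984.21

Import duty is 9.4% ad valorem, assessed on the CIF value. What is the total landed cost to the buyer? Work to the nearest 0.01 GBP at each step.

Total landed cost: GBP 31479.00

FCA: the seller delivers export-cleared goods to the carrier; the buyer bears costs from that point.
Already in the invoice (seller's account under FCA): export clearance — exclude.
CIF value = FCA price + origin terminal + freight + insurance = 18526.36 + 418.66 + 7350.23 + 381.00 = 26676.25
Import duty = 26676.25 × 9.4% = 2507.57
Buyer bears: origin terminal 418.66 + freight 7350.23 + insurance 381.00 + brokerage 310.97 + delivery 1984.21 + duty 2507.57 = 12952.64
Landed cost = invoice 18526.36 + 12952.64 = 31479.00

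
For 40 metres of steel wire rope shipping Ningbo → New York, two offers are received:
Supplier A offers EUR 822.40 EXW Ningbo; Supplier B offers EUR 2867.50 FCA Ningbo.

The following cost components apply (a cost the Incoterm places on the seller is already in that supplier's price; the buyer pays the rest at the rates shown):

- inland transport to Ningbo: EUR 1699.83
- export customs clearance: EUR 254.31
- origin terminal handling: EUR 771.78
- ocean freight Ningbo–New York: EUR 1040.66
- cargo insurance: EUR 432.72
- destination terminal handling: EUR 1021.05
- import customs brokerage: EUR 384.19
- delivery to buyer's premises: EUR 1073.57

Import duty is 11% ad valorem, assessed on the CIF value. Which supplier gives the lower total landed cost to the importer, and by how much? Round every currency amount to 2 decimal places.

Supplier A (EXW):
CIF value = EXW price + inland to port + export clearance + origin terminal + freight + insurance = 822.40 + 1699.83 + 254.31 + 771.78 + 1040.66 + 432.72 = 5021.70
Import duty = 5021.70 × 11% = 552.39
Buyer bears (A): 1699.83 + 254.31 + 771.78 + 1040.66 + 432.72 + 1021.05 + 384.19 + 1073.57 = 6678.11
Landed cost (A) = invoice 822.40 + 6678.11 + duty 552.39 = 8052.90
Supplier B (FCA):
CIF value = FCA price + origin terminal + freight + insurance = 2867.50 + 771.78 + 1040.66 + 432.72 = 5112.66
Import duty = 5112.66 × 11% = 562.39
Buyer bears (B): 771.78 + 1040.66 + 432.72 + 1021.05 + 384.19 + 1073.57 = 4723.97
Landed cost (B) = invoice 2867.50 + 4723.97 + duty 562.39 = 8153.86
Difference = |8052.90 − 8153.86| = 100.96

Supplier A is cheaper by EUR 100.96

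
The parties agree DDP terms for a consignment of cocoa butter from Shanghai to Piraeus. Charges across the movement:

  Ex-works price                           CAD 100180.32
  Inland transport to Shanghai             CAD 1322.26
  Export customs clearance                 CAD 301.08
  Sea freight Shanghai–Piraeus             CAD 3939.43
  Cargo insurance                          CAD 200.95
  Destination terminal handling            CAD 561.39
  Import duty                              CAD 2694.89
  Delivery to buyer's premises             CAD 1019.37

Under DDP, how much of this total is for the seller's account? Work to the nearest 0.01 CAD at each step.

Seller's account: CAD 110219.69

DDP: the seller bears all costs including import duty.
Seller's account: goods 100180.32 + inland to port 1322.26 + export clearance 301.08 + freight 3939.43 + insurance 200.95 + destination terminal 561.39 + duty 2694.89 + delivery 1019.37 = 110219.69
Buyer's account: 0.00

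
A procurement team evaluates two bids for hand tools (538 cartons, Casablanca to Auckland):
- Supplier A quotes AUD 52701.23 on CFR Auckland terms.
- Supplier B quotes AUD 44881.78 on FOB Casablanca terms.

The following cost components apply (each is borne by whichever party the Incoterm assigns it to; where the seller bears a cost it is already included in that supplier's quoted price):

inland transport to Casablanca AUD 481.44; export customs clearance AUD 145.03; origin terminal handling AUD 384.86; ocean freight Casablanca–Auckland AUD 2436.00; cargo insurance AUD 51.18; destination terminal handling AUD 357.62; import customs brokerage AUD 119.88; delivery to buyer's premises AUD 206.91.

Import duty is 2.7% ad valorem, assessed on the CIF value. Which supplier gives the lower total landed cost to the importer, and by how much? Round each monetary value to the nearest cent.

Supplier B is cheaper by AUD 5528.81

Supplier A (CFR):
CIF value = CFR price + insurance = 52701.23 + 51.18 = 52752.41
Import duty = 52752.41 × 2.7% = 1424.32
Buyer bears (A): 51.18 + 357.62 + 119.88 + 206.91 = 735.59
Landed cost (A) = invoice 52701.23 + 735.59 + duty 1424.32 = 54861.14
Supplier B (FOB):
CIF value = FOB price + freight + insurance = 44881.78 + 2436.00 + 51.18 = 47368.96
Import duty = 47368.96 × 2.7% = 1278.96
Buyer bears (B): 2436.00 + 51.18 + 357.62 + 119.88 + 206.91 = 3171.59
Landed cost (B) = invoice 44881.78 + 3171.59 + duty 1278.96 = 49332.33
Difference = |54861.14 − 49332.33| = 5528.81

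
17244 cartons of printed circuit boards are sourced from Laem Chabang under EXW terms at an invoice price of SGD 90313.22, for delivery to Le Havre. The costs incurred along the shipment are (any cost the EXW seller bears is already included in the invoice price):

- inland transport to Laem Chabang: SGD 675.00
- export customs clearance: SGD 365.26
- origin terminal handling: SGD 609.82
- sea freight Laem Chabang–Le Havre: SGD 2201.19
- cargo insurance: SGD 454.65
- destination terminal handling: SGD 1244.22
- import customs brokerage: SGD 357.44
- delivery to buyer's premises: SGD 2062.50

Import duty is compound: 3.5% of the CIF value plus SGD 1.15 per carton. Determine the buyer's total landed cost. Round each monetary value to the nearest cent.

EXW: the seller makes goods available at their premises; the buyer bears all onward costs.
CIF value = EXW price + inland to port + export clearance + origin terminal + freight + insurance = 90313.22 + 675.00 + 365.26 + 609.82 + 2201.19 + 454.65 = 94619.14
Ad valorem component: 94619.14 × 3.5% = 3311.67
Specific component: 17244 × 1.15 = 19830.60
Import duty = 3311.67 + 19830.60 = 23142.27
Buyer bears: inland to port 675.00 + export clearance 365.26 + origin terminal 609.82 + freight 2201.19 + insurance 454.65 + destination terminal 1244.22 + brokerage 357.44 + delivery 2062.50 + duty 23142.27 = 31112.35
Landed cost = invoice 90313.22 + 31112.35 = 121425.57

Total landed cost: SGD 121425.57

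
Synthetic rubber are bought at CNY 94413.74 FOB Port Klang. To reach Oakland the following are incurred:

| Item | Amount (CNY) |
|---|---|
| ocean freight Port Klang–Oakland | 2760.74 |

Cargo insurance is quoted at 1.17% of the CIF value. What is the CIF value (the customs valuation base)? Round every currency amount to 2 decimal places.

CIF value: CNY 98324.88

Let C be the CIF value. C = FOB price + freight + 1.17% × C
C − 1.17% × C = 94413.74 + 2760.74
0.9883 × C = 97174.48
C = 97174.48 / 0.9883 = 98324.88
Insurance premium = 1.17% × 98324.88 = 1150.40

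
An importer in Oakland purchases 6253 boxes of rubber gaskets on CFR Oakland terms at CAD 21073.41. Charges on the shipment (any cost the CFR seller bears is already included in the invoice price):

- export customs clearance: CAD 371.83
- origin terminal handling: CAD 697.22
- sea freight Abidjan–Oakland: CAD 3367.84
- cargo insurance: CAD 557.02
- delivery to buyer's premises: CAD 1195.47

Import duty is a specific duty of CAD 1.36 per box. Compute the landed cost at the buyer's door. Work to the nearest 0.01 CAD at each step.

CFR: the seller pays costs through ocean freight to the destination port, but not insurance.
Already in the invoice (seller's account under CFR): export clearance, origin terminal, freight — exclude.
CIF value = CFR price + insurance = 21073.41 + 557.02 = 21630.43
Import duty = 6253 × 1.36 = 8504.08
Buyer bears: insurance 557.02 + delivery 1195.47 + duty 8504.08 = 10256.57
Landed cost = invoice 21073.41 + 10256.57 = 31329.98

Total landed cost: CAD 31329.98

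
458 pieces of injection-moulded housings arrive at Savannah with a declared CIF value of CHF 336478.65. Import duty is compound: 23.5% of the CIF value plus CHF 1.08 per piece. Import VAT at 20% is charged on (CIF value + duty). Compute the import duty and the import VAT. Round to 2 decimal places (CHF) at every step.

Import duty: CHF 79567.12; import VAT: CHF 83209.15

Ad valorem component: 336478.65 × 23.5% = 79072.48
Specific component: 458 × 1.08 = 494.64
Import duty = 79072.48 + 494.64 = 79567.12
VAT base = CIF + duty = 336478.65 + 79567.12 = 416045.77
Import VAT = 416045.77 × 20% = 83209.15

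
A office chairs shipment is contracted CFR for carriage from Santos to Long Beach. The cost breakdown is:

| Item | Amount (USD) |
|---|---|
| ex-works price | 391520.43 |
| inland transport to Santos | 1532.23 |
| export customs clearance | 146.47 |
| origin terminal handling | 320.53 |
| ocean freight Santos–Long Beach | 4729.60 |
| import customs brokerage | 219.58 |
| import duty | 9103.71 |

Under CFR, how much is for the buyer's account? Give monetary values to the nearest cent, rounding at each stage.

CFR: the seller pays costs through ocean freight to the destination port, but not insurance.
Seller's account: goods 391520.43 + inland to port 1532.23 + export clearance 146.47 + origin terminal 320.53 + freight 4729.60 = 398249.26
Buyer's account: brokerage 219.58 + duty 9103.71 = 9323.29

Buyer's account: USD 9323.29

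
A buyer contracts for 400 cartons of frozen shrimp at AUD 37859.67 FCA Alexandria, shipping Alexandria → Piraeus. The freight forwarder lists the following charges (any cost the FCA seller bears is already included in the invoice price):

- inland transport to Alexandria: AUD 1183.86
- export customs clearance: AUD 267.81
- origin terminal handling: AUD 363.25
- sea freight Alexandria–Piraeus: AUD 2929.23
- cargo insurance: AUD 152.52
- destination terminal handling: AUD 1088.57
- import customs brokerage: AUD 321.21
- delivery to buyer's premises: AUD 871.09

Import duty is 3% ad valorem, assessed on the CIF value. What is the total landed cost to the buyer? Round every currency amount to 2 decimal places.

Total landed cost: AUD 44824.68

FCA: the seller delivers export-cleared goods to the carrier; the buyer bears costs from that point.
Already in the invoice (seller's account under FCA): inland to port, export clearance — exclude.
CIF value = FCA price + origin terminal + freight + insurance = 37859.67 + 363.25 + 2929.23 + 152.52 = 41304.67
Import duty = 41304.67 × 3% = 1239.14
Buyer bears: origin terminal 363.25 + freight 2929.23 + insurance 152.52 + destination terminal 1088.57 + brokerage 321.21 + delivery 871.09 + duty 1239.14 = 6965.01
Landed cost = invoice 37859.67 + 6965.01 = 44824.68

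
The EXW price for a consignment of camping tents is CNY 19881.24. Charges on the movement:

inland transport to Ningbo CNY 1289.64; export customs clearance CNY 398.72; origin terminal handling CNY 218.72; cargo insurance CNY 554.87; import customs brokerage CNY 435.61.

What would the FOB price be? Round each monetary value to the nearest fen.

Not relevant to the conversion: brokerage, insurance — on the buyer under both terms; not part of either seller's price.
From EXW to FOB, the seller additionally bears: inland to port, export clearance, origin terminal.
FOB price = 19881.24 + 1289.64 + 398.72 + 218.72 = 21788.32

FOB price: CNY 21788.32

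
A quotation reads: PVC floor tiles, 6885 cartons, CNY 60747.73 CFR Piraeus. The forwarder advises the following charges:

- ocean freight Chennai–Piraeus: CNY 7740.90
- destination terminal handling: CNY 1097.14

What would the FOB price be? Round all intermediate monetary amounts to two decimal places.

Not relevant to the conversion: destination terminal — on the buyer under both terms; not part of either seller's price.
From CFR to FOB, the seller no longer bears: freight.
FOB price = 60747.73 − 7740.90 = 53006.83

FOB price: CNY 53006.83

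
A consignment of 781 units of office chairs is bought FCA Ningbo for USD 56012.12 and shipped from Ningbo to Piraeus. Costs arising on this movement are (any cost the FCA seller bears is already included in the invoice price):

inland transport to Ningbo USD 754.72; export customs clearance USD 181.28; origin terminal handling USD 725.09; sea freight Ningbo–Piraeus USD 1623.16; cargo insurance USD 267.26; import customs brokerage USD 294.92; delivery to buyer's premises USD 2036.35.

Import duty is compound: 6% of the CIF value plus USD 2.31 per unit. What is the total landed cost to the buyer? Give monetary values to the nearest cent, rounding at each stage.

FCA: the seller delivers export-cleared goods to the carrier; the buyer bears costs from that point.
Already in the invoice (seller's account under FCA): inland to port, export clearance — exclude.
CIF value = FCA price + origin terminal + freight + insurance = 56012.12 + 725.09 + 1623.16 + 267.26 = 58627.63
Ad valorem component: 58627.63 × 6% = 3517.66
Specific component: 781 × 2.31 = 1804.11
Import duty = 3517.66 + 1804.11 = 5321.77
Buyer bears: origin terminal 725.09 + freight 1623.16 + insurance 267.26 + brokerage 294.92 + delivery 2036.35 + duty 5321.77 = 10268.55
Landed cost = invoice 56012.12 + 10268.55 = 66280.67

Total landed cost: USD 66280.67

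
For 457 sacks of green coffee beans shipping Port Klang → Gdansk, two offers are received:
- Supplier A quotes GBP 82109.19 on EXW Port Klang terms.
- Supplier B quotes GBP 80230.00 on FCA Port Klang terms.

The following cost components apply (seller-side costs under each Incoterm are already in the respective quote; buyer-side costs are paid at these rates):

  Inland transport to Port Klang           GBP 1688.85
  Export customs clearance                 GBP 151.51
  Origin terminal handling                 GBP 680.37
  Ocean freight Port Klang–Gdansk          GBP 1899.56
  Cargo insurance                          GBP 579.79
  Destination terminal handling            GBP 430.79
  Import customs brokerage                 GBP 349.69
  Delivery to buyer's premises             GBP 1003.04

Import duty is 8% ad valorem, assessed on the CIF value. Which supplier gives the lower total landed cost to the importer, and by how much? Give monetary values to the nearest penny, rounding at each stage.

Supplier B is cheaper by GBP 4017.11

Supplier A (EXW):
CIF value = EXW price + inland to port + export clearance + origin terminal + freight + insurance = 82109.19 + 1688.85 + 151.51 + 680.37 + 1899.56 + 579.79 = 87109.27
Import duty = 87109.27 × 8% = 6968.74
Buyer bears (A): 1688.85 + 151.51 + 680.37 + 1899.56 + 579.79 + 430.79 + 349.69 + 1003.04 = 6783.60
Landed cost (A) = invoice 82109.19 + 6783.60 + duty 6968.74 = 95861.53
Supplier B (FCA):
CIF value = FCA price + origin terminal + freight + insurance = 80230.00 + 680.37 + 1899.56 + 579.79 = 83389.72
Import duty = 83389.72 × 8% = 6671.18
Buyer bears (B): 680.37 + 1899.56 + 579.79 + 430.79 + 349.69 + 1003.04 = 4943.24
Landed cost (B) = invoice 80230.00 + 4943.24 + duty 6671.18 = 91844.42
Difference = |95861.53 − 91844.42| = 4017.11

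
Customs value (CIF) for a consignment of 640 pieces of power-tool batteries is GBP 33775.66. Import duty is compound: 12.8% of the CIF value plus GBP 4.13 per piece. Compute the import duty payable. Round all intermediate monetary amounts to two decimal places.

Ad valorem component: 33775.66 × 12.8% = 4323.28
Specific component: 640 × 4.13 = 2643.20
Import duty = 4323.28 + 2643.20 = 6966.48

Import duty: GBP 6966.48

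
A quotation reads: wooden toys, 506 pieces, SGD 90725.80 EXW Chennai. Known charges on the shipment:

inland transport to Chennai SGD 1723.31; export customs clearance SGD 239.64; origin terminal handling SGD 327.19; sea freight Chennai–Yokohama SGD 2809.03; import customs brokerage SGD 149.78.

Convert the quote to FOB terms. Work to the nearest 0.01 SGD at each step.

Not relevant to the conversion: freight, brokerage — on the buyer under both terms; not part of either seller's price.
From EXW to FOB, the seller additionally bears: inland to port, export clearance, origin terminal.
FOB price = 90725.80 + 1723.31 + 239.64 + 327.19 = 93015.94

FOB price: SGD 93015.94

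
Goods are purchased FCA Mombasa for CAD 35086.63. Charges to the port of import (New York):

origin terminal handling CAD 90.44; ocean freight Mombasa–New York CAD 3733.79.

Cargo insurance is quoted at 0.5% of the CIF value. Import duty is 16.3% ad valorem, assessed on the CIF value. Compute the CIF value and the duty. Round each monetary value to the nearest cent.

Let C be the CIF value. C = FCA price + pre-shipment costs + freight + 0.5% × C
C − 0.5% × C = 35086.63 + 90.44 + 3733.79
0.995 × C = 38910.86
C = 38910.86 / 0.995 = 39106.39
Insurance premium = 0.5% × 39106.39 = 195.53
Import duty = 39106.39 × 16.3% = 6374.34

CIF value: CAD 39106.39; import duty: CAD 6374.34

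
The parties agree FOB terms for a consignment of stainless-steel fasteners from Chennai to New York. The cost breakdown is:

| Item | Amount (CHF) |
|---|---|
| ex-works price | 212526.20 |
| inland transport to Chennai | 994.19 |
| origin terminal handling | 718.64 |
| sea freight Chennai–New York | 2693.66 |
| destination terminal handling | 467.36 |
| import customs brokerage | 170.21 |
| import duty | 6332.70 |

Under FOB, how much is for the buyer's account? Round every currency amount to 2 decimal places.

Buyer's account: CHF 9663.93

FOB: the seller bears costs until goods are on board at the origin port; the buyer bears freight, insurance and all costs thereafter.
Seller's account: goods 212526.20 + inland to port 994.19 + origin terminal 718.64 = 214239.03
Buyer's account: freight 2693.66 + destination terminal 467.36 + brokerage 170.21 + duty 6332.70 = 9663.93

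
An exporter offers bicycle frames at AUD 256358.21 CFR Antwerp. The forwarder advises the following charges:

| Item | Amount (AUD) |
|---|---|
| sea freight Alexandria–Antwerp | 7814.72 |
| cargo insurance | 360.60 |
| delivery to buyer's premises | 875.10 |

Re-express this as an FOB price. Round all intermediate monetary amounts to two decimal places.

FOB price: AUD 248543.49

Not relevant to the conversion: insurance, delivery — on the buyer under both terms; not part of either seller's price.
From CFR to FOB, the seller no longer bears: freight.
FOB price = 256358.21 − 7814.72 = 248543.49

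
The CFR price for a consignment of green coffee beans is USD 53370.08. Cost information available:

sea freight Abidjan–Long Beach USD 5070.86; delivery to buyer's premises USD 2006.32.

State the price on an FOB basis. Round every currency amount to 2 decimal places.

Not relevant to the conversion: delivery — on the buyer under both terms; not part of either seller's price.
From CFR to FOB, the seller no longer bears: freight.
FOB price = 53370.08 − 5070.86 = 48299.22

FOB price: USD 48299.22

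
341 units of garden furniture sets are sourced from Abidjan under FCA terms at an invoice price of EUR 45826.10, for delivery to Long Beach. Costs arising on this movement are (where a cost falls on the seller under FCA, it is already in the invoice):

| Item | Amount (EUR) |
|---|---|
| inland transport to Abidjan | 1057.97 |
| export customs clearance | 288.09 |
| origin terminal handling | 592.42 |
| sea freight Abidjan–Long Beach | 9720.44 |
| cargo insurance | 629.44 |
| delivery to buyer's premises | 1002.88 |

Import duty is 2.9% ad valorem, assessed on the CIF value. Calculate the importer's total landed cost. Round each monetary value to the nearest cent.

Total landed cost: EUR 59417.56

FCA: the seller delivers export-cleared goods to the carrier; the buyer bears costs from that point.
Already in the invoice (seller's account under FCA): inland to port, export clearance — exclude.
CIF value = FCA price + origin terminal + freight + insurance = 45826.10 + 592.42 + 9720.44 + 629.44 = 56768.40
Import duty = 56768.40 × 2.9% = 1646.28
Buyer bears: origin terminal 592.42 + freight 9720.44 + insurance 629.44 + delivery 1002.88 + duty 1646.28 = 13591.46
Landed cost = invoice 45826.10 + 13591.46 = 59417.56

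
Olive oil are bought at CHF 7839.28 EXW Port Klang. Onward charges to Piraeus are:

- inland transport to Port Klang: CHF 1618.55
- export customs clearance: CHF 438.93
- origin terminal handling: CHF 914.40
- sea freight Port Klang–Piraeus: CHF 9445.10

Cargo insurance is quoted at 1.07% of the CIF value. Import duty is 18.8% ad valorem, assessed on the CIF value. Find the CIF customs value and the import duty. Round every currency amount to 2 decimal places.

Let C be the CIF value. C = EXW price + pre-shipment costs + freight + 1.07% × C
C − 1.07% × C = 7839.28 + 1618.55 + 438.93 + 914.40 + 9445.10
0.9893 × C = 20256.26
C = 20256.26 / 0.9893 = 20475.35
Insurance premium = 1.07% × 20475.35 = 219.09
Import duty = 20475.35 × 18.8% = 3849.37

CIF value: CHF 20475.35; import duty: CHF 3849.37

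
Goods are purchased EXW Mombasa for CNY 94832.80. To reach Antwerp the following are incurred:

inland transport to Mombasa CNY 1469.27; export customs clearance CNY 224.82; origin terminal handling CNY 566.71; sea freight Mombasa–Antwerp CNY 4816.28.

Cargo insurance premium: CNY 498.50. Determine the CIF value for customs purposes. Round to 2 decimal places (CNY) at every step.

CIF value: CNY 102408.38

CIF = EXW price + pre-shipment costs + freight + insurance
CIF = 94832.80 + 1469.27 + 224.82 + 566.71 + 4816.28 + 498.50 = 102408.38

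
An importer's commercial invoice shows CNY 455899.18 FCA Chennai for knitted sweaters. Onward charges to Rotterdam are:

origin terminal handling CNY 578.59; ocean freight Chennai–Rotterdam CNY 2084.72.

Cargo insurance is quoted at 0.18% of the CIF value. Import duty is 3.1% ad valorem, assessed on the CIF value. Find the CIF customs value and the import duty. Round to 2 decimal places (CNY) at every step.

CIF value: CNY 459389.39; import duty: CNY 14241.07

Let C be the CIF value. C = FCA price + pre-shipment costs + freight + 0.18% × C
C − 0.18% × C = 455899.18 + 578.59 + 2084.72
0.9982 × C = 458562.49
C = 458562.49 / 0.9982 = 459389.39
Insurance premium = 0.18% × 459389.39 = 826.90
Import duty = 459389.39 × 3.1% = 14241.07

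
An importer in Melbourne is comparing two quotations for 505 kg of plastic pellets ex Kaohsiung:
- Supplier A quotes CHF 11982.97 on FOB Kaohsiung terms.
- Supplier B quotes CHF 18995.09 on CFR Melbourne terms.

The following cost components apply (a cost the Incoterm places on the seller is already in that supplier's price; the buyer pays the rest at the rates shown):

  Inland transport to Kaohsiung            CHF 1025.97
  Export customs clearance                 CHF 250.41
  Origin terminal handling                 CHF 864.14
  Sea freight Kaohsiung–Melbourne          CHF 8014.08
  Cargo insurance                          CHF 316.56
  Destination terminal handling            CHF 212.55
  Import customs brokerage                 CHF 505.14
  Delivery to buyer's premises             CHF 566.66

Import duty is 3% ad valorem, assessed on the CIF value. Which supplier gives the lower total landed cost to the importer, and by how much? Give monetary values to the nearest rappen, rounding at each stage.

Supplier A (FOB):
CIF value = FOB price + freight + insurance = 11982.97 + 8014.08 + 316.56 = 20313.61
Import duty = 20313.61 × 3% = 609.41
Buyer bears (A): 8014.08 + 316.56 + 212.55 + 505.14 + 566.66 = 9614.99
Landed cost (A) = invoice 11982.97 + 9614.99 + duty 609.41 = 22207.37
Supplier B (CFR):
CIF value = CFR price + insurance = 18995.09 + 316.56 = 19311.65
Import duty = 19311.65 × 3% = 579.35
Buyer bears (B): 316.56 + 212.55 + 505.14 + 566.66 = 1600.91
Landed cost (B) = invoice 18995.09 + 1600.91 + duty 579.35 = 21175.35
Difference = |22207.37 − 21175.35| = 1032.02

Supplier B is cheaper by CHF 1032.02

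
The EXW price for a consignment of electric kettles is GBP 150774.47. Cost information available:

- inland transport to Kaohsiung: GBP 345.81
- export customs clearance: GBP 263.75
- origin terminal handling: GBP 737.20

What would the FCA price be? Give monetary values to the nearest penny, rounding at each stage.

FCA price: GBP 151384.03

Not relevant to the conversion: origin terminal — on the buyer under both terms; not part of either seller's price.
From EXW to FCA, the seller additionally bears: inland to port, export clearance.
FCA price = 150774.47 + 345.81 + 263.75 = 151384.03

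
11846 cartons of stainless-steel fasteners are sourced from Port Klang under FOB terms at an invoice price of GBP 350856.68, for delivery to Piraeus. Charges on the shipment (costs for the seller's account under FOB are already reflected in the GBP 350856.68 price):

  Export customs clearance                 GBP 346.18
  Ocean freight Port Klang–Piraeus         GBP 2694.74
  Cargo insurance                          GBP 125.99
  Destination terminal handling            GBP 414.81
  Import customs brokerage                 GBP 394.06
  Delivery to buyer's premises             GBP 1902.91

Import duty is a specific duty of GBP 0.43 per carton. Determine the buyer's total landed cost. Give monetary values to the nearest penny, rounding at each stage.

Total landed cost: GBP 361482.97

FOB: the seller bears costs until goods are on board at the origin port; the buyer bears freight, insurance and all costs thereafter.
Already in the invoice (seller's account under FOB): export clearance — exclude.
CIF value = FOB price + freight + insurance = 350856.68 + 2694.74 + 125.99 = 353677.41
Import duty = 11846 × 0.43 = 5093.78
Buyer bears: freight 2694.74 + insurance 125.99 + destination terminal 414.81 + brokerage 394.06 + delivery 1902.91 + duty 5093.78 = 10626.29
Landed cost = invoice 350856.68 + 10626.29 = 361482.97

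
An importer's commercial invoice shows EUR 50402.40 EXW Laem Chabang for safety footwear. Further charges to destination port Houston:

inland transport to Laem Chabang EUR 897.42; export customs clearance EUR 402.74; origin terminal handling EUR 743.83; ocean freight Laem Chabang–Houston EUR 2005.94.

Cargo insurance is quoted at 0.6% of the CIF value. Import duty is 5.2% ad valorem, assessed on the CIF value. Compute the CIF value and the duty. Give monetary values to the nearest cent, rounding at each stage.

CIF value: EUR 54781.02; import duty: EUR 2848.61

Let C be the CIF value. C = EXW price + pre-shipment costs + freight + 0.6% × C
C − 0.6% × C = 50402.40 + 897.42 + 402.74 + 743.83 + 2005.94
0.994 × C = 54452.33
C = 54452.33 / 0.994 = 54781.02
Insurance premium = 0.6% × 54781.02 = 328.69
Import duty = 54781.02 × 5.2% = 2848.61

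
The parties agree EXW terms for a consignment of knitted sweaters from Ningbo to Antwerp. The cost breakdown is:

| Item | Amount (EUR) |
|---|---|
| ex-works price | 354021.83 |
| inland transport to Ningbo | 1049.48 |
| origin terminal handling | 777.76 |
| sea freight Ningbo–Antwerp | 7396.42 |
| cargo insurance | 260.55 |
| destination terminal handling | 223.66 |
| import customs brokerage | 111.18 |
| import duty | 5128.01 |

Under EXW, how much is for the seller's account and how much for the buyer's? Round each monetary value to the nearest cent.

Seller: EUR 354021.83; buyer: EUR 14947.06

EXW: the seller makes goods available at their premises; the buyer bears all onward costs.
Seller's account: goods 354021.83 = 354021.83
Buyer's account: inland to port 1049.48 + origin terminal 777.76 + freight 7396.42 + insurance 260.55 + destination terminal 223.66 + brokerage 111.18 + duty 5128.01 = 14947.06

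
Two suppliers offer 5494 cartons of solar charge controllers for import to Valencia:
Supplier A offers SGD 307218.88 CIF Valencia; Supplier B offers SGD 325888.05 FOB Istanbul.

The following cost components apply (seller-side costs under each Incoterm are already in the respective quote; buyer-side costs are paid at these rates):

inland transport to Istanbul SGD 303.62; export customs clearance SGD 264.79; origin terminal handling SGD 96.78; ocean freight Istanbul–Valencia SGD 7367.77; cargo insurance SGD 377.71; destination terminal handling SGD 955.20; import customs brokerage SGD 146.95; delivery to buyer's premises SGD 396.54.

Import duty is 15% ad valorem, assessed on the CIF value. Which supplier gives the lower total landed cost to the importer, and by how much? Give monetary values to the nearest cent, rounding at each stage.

Supplier A (CIF):
The CIF price already equals the CIF value: 307218.88
Import duty = 307218.88 × 15% = 46082.83
Buyer bears (A): 955.20 + 146.95 + 396.54 = 1498.69
Landed cost (A) = invoice 307218.88 + 1498.69 + duty 46082.83 = 354800.40
Supplier B (FOB):
CIF value = FOB price + freight + insurance = 325888.05 + 7367.77 + 377.71 = 333633.53
Import duty = 333633.53 × 15% = 50045.03
Buyer bears (B): 7367.77 + 377.71 + 955.20 + 146.95 + 396.54 = 9244.17
Landed cost (B) = invoice 325888.05 + 9244.17 + duty 50045.03 = 385177.25
Difference = |354800.40 − 385177.25| = 30376.85

Supplier A is cheaper by SGD 30376.85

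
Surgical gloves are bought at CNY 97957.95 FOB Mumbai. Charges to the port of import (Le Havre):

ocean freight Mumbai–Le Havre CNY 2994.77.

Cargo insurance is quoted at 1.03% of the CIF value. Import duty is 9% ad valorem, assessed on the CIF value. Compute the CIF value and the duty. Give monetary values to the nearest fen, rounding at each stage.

Let C be the CIF value. C = FOB price + freight + 1.03% × C
C − 1.03% × C = 97957.95 + 2994.77
0.9897 × C = 100952.72
C = 100952.72 / 0.9897 = 102003.35
Insurance premium = 1.03% × 102003.35 = 1050.63
Import duty = 102003.35 × 9% = 9180.30

CIF value: CNY 102003.35; import duty: CNY 9180.30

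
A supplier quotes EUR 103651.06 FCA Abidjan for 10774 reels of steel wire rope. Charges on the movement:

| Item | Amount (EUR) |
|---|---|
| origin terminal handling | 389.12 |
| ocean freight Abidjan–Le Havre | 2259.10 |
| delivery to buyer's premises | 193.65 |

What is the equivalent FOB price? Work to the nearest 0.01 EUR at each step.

Not relevant to the conversion: delivery, freight — on the buyer under both terms; not part of either seller's price.
From FCA to FOB, the seller additionally bears: origin terminal.
FOB price = 103651.06 + 389.12 = 104040.18

FOB price: EUR 104040.18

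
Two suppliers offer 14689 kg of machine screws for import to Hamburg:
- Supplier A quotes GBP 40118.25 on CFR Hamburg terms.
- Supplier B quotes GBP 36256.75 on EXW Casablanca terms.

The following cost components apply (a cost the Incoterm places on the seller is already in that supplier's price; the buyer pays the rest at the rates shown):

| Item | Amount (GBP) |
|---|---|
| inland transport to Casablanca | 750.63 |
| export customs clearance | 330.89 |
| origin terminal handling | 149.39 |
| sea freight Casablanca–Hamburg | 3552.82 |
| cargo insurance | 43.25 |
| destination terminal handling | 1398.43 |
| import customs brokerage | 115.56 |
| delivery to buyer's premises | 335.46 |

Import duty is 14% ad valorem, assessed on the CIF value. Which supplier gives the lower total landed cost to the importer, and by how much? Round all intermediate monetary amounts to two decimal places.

Supplier A (CFR):
CIF value = CFR price + insurance = 40118.25 + 43.25 = 40161.50
Import duty = 40161.50 × 14% = 5622.61
Buyer bears (A): 43.25 + 1398.43 + 115.56 + 335.46 = 1892.70
Landed cost (A) = invoice 40118.25 + 1892.70 + duty 5622.61 = 47633.56
Supplier B (EXW):
CIF value = EXW price + inland to port + export clearance + origin terminal + freight + insurance = 36256.75 + 750.63 + 330.89 + 149.39 + 3552.82 + 43.25 = 41083.73
Import duty = 41083.73 × 14% = 5751.72
Buyer bears (B): 750.63 + 330.89 + 149.39 + 3552.82 + 43.25 + 1398.43 + 115.56 + 335.46 = 6676.43
Landed cost (B) = invoice 36256.75 + 6676.43 + duty 5751.72 = 48684.90
Difference = |47633.56 − 48684.90| = 1051.34

Supplier A is cheaper by GBP 1051.34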